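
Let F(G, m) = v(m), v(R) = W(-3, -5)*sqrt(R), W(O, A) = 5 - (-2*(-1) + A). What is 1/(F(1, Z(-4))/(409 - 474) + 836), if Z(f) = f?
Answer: 883025/738208964 + 65*I/184552241 ≈ 0.0011962 + 3.522e-7*I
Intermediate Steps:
W(O, A) = 3 - A (W(O, A) = 5 - (2 + A) = 5 + (-2 - A) = 3 - A)
v(R) = 8*sqrt(R) (v(R) = (3 - 1*(-5))*sqrt(R) = (3 + 5)*sqrt(R) = 8*sqrt(R))
F(G, m) = 8*sqrt(m)
1/(F(1, Z(-4))/(409 - 474) + 836) = 1/((8*sqrt(-4))/(409 - 474) + 836) = 1/((8*(2*I))/(-65) + 836) = 1/((16*I)*(-1/65) + 836) = 1/(-16*I/65 + 836) = 1/(836 - 16*I/65) = 4225*(836 + 16*I/65)/2952835856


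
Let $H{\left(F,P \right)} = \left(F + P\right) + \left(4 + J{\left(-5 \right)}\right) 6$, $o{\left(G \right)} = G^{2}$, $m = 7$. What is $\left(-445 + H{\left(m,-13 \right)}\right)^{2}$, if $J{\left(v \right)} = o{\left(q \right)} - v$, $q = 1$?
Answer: $152881$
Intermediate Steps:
$J{\left(v \right)} = 1 - v$ ($J{\left(v \right)} = 1^{2} - v = 1 - v$)
$H{\left(F,P \right)} = 60 + F + P$ ($H{\left(F,P \right)} = \left(F + P\right) + \left(4 + \left(1 - -5\right)\right) 6 = \left(F + P\right) + \left(4 + \left(1 + 5\right)\right) 6 = \left(F + P\right) + \left(4 + 6\right) 6 = \left(F + P\right) + 10 \cdot 6 = \left(F + P\right) + 60 = 60 + F + P$)
$\left(-445 + H{\left(m,-13 \right)}\right)^{2} = \left(-445 + \left(60 + 7 - 13\right)\right)^{2} = \left(-445 + 54\right)^{2} = \left(-391\right)^{2} = 152881$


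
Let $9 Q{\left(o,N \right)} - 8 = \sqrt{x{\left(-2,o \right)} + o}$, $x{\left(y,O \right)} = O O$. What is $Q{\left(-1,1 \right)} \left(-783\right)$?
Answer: $-696$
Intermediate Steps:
$x{\left(y,O \right)} = O^{2}$
$Q{\left(o,N \right)} = \frac{8}{9} + \frac{\sqrt{o + o^{2}}}{9}$ ($Q{\left(o,N \right)} = \frac{8}{9} + \frac{\sqrt{o^{2} + o}}{9} = \frac{8}{9} + \frac{\sqrt{o + o^{2}}}{9}$)
$Q{\left(-1,1 \right)} \left(-783\right) = \left(\frac{8}{9} + \frac{\sqrt{- (1 - 1)}}{9}\right) \left(-783\right) = \left(\frac{8}{9} + \frac{\sqrt{\left(-1\right) 0}}{9}\right) \left(-783\right) = \left(\frac{8}{9} + \frac{\sqrt{0}}{9}\right) \left(-783\right) = \left(\frac{8}{9} + \frac{1}{9} \cdot 0\right) \left(-783\right) = \left(\frac{8}{9} + 0\right) \left(-783\right) = \frac{8}{9} \left(-783\right) = -696$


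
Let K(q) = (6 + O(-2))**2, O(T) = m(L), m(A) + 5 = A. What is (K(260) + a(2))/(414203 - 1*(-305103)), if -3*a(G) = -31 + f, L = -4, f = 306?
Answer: -124/1078959 ≈ -0.00011493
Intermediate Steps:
m(A) = -5 + A
O(T) = -9 (O(T) = -5 - 4 = -9)
a(G) = -275/3 (a(G) = -(-31 + 306)/3 = -1/3*275 = -275/3)
K(q) = 9 (K(q) = (6 - 9)**2 = (-3)**2 = 9)
(K(260) + a(2))/(414203 - 1*(-305103)) = (9 - 275/3)/(414203 - 1*(-305103)) = -248/(3*(414203 + 305103)) = -248/3/719306 = -248/3*1/719306 = -124/1078959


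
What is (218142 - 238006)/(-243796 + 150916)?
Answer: 2483/11610 ≈ 0.21387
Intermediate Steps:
(218142 - 238006)/(-243796 + 150916) = -19864/(-92880) = -19864*(-1/92880) = 2483/11610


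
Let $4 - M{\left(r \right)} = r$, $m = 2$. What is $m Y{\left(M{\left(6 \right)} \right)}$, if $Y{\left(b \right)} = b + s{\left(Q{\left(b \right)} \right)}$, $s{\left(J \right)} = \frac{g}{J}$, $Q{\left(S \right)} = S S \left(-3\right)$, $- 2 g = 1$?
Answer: $- \frac{47}{12} \approx -3.9167$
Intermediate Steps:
$g = - \frac{1}{2}$ ($g = \left(- \frac{1}{2}\right) 1 = - \frac{1}{2} \approx -0.5$)
$Q{\left(S \right)} = - 3 S^{2}$ ($Q{\left(S \right)} = S^{2} \left(-3\right) = - 3 S^{2}$)
$s{\left(J \right)} = - \frac{1}{2 J}$
$M{\left(r \right)} = 4 - r$
$Y{\left(b \right)} = b + \frac{1}{6 b^{2}}$ ($Y{\left(b \right)} = b - \frac{1}{2 \left(- 3 b^{2}\right)} = b - \frac{\left(- \frac{1}{3}\right) \frac{1}{b^{2}}}{2} = b + \frac{1}{6 b^{2}}$)
$m Y{\left(M{\left(6 \right)} \right)} = 2 \left(\left(4 - 6\right) + \frac{1}{6 \left(4 - 6\right)^{2}}\right) = 2 \left(-2 + \frac{1}{6 \cdot 4}\right) = 2 \left(-2 + \frac{1}{6} \cdot \frac{1}{4}\right) = 2 \left(-2 + \frac{1}{24}\right) = 2 \left(- \frac{47}{24}\right) = - \frac{47}{12}$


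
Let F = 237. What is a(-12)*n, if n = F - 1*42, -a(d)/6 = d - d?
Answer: 0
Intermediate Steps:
a(d) = 0 (a(d) = -6*(d - d) = -6*0 = 0)
n = 195 (n = 237 - 1*42 = 237 - 42 = 195)
a(-12)*n = 0*195 = 0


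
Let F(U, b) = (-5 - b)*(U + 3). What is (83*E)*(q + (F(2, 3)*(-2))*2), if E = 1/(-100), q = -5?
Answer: -2573/20 ≈ -128.65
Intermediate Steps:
F(U, b) = (-5 - b)*(3 + U)
E = -1/100 ≈ -0.010000
(83*E)*(q + (F(2, 3)*(-2))*2) = (83*(-1/100))*(-5 + ((-15 - 5*2 - 3*3 - 1*2*3)*(-2))*2) = -83*(-5 + ((-15 - 10 - 9 - 6)*(-2))*2)/100 = -83*(-5 - 40*(-2)*2)/100 = -83*(-5 + 80*2)/100 = -83*(-5 + 160)/100 = -83/100*155 = -2573/20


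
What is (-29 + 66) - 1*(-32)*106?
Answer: 3429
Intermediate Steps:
(-29 + 66) - 1*(-32)*106 = 37 + 32*106 = 37 + 3392 = 3429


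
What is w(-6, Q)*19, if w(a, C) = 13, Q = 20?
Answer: 247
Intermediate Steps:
w(-6, Q)*19 = 13*19 = 247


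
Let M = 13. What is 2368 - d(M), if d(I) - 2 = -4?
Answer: 2370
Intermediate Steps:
d(I) = -2 (d(I) = 2 - 4 = -2)
2368 - d(M) = 2368 - 1*(-2) = 2368 + 2 = 2370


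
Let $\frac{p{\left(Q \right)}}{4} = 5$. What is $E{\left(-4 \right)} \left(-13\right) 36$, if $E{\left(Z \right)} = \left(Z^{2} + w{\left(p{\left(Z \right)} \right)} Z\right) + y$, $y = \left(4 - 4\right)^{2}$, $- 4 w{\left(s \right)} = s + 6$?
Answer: $-19656$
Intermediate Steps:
$p{\left(Q \right)} = 20$ ($p{\left(Q \right)} = 4 \cdot 5 = 20$)
$w{\left(s \right)} = - \frac{3}{2} - \frac{s}{4}$ ($w{\left(s \right)} = - \frac{s + 6}{4} = - \frac{6 + s}{4} = - \frac{3}{2} - \frac{s}{4}$)
$y = 0$ ($y = 0^{2} = 0$)
$E{\left(Z \right)} = Z^{2} - \frac{13 Z}{2}$ ($E{\left(Z \right)} = \left(Z^{2} + \left(- \frac{3}{2} - 5\right) Z\right) + 0 = \left(Z^{2} - \frac{13 Z}{2}\right) + 0 = Z^{2} - \frac{13 Z}{2}$)
$E{\left(-4 \right)} \left(-13\right) 36 = \frac{1}{2} \left(-4\right) \left(-13 + 2 \left(-4\right)\right) \left(-13\right) 36 = \frac{1}{2} \left(-4\right) \left(-13 - 8\right) \left(-13\right) 36 = \frac{1}{2} \left(-4\right) \left(-21\right) \left(-13\right) 36 = 42 \left(-13\right) 36 = \left(-546\right) 36 = -19656$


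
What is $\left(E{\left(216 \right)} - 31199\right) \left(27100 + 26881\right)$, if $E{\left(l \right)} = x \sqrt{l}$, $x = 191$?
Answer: $-1684153219 + 61862226 \sqrt{6} \approx -1.5326 \cdot 10^{9}$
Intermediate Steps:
$E{\left(l \right)} = 191 \sqrt{l}$
$\left(E{\left(216 \right)} - 31199\right) \left(27100 + 26881\right) = \left(191 \sqrt{216} - 31199\right) \left(27100 + 26881\right) = \left(191 \cdot 6 \sqrt{6} - 31199\right) 53981 = \left(1146 \sqrt{6} - 31199\right) 53981 = \left(-31199 + 1146 \sqrt{6}\right) 53981 = -1684153219 + 61862226 \sqrt{6}$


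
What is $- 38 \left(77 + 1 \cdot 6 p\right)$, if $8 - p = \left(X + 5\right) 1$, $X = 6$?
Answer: $-2242$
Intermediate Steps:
$p = -3$ ($p = 8 - \left(6 + 5\right) 1 = 8 - 11 \cdot 1 = 8 - 11 = -3$)
$- 38 \left(77 + 1 \cdot 6 p\right) = - 38 \left(77 + 1 \cdot 6 \left(-3\right)\right) = - 38 \left(77 + 6 \left(-3\right)\right) = - 38 \left(77 - 18\right) = \left(-38\right) 59 = -2242$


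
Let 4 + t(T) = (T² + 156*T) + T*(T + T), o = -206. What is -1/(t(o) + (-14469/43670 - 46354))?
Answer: -43670/2131692911 ≈ -2.0486e-5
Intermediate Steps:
t(T) = -4 + 3*T² + 156*T (t(T) = -4 + ((T² + 156*T) + T*(T + T)) = -4 + ((T² + 156*T) + T*(2*T)) = -4 + ((T² + 156*T) + 2*T²) = -4 + (3*T² + 156*T) = -4 + 3*T² + 156*T)
-1/(t(o) + (-14469/43670 - 46354)) = -1/((-4 + 3*(-206)² + 156*(-206)) + (-14469/43670 - 46354)) = -1/((-4 + 3*42436 - 32136) + (-14469*1/43670 - 46354)) = -1/((-4 + 127308 - 32136) + (-14469/43670 - 46354)) = -1/(95168 - 2024293649/43670) = -1/2131692911/43670 = -1*43670/2131692911 = -43670/2131692911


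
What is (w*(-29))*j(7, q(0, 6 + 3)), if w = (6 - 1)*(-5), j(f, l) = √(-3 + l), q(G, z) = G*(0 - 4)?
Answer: 725*I*√3 ≈ 1255.7*I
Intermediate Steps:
q(G, z) = -4*G (q(G, z) = G*(-4) = -4*G)
w = -25 (w = 5*(-5) = -25)
(w*(-29))*j(7, q(0, 6 + 3)) = (-25*(-29))*√(-3 - 4*0) = 725*√(-3 + 0) = 725*√(-3) = 725*(I*√3) = 725*I*√3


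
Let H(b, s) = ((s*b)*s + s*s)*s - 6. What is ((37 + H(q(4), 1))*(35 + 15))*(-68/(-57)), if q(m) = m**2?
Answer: 54400/19 ≈ 2863.2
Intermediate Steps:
H(b, s) = -6 + s*(s**2 + b*s**2) (H(b, s) = ((b*s)*s + s**2)*s - 6 = (b*s**2 + s**2)*s - 6 = (s**2 + b*s**2)*s - 6 = s*(s**2 + b*s**2) - 6 = -6 + s*(s**2 + b*s**2))
((37 + H(q(4), 1))*(35 + 15))*(-68/(-57)) = ((37 + (-6 + 1**3 + 4**2*1**3))*(35 + 15))*(-68/(-57)) = ((37 + (-6 + 1 + 16*1))*50)*(-68*(-1/57)) = ((37 + (-6 + 1 + 16))*50)*(68/57) = ((37 + 11)*50)*(68/57) = (48*50)*(68/57) = 2400*(68/57) = 54400/19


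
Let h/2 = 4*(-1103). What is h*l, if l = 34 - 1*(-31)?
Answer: -573560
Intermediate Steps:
h = -8824 (h = 2*(4*(-1103)) = 2*(-4412) = -8824)
l = 65 (l = 34 + 31 = 65)
h*l = -8824*65 = -573560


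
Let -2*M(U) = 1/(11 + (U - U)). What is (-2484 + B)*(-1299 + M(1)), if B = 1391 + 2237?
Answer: -1486108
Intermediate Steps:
M(U) = -1/22 (M(U) = -1/(2*(11 + (U - U))) = -1/(2*(11 + 0)) = -½/11 = -½*1/11 = -1/22)
B = 3628
(-2484 + B)*(-1299 + M(1)) = (-2484 + 3628)*(-1299 - 1/22) = 1144*(-28579/22) = -1486108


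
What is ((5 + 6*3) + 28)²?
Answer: 2601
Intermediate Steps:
((5 + 6*3) + 28)² = ((5 + 18) + 28)² = (23 + 28)² = 51² = 2601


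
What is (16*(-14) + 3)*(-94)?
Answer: 20774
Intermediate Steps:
(16*(-14) + 3)*(-94) = (-224 + 3)*(-94) = -221*(-94) = 20774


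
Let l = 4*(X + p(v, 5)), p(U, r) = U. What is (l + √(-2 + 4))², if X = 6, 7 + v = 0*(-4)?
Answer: (4 - √2)² ≈ 6.6863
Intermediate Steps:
v = -7 (v = -7 + 0*(-4) = -7 + 0 = -7)
l = -4 (l = 4*(6 - 7) = 4*(-1) = -4)
(l + √(-2 + 4))² = (-4 + √(-2 + 4))² = (-4 + √2)²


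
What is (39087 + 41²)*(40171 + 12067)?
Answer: 2129638784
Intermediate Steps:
(39087 + 41²)*(40171 + 12067) = (39087 + 1681)*52238 = 40768*52238 = 2129638784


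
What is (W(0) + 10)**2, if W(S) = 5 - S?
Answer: 225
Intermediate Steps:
(W(0) + 10)**2 = ((5 - 1*0) + 10)**2 = ((5 + 0) + 10)**2 = (5 + 10)**2 = 15**2 = 225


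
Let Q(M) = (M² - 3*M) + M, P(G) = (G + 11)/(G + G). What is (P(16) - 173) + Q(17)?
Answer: 2651/32 ≈ 82.844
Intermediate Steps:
P(G) = (11 + G)/(2*G) (P(G) = (11 + G)/((2*G)) = (11 + G)*(1/(2*G)) = (11 + G)/(2*G))
Q(M) = M² - 2*M
(P(16) - 173) + Q(17) = ((½)*(11 + 16)/16 - 173) + 17*(-2 + 17) = ((½)*(1/16)*27 - 173) + 17*15 = (27/32 - 173) + 255 = -5509/32 + 255 = 2651/32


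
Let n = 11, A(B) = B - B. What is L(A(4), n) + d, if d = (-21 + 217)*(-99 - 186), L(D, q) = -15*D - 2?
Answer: -55862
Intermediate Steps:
A(B) = 0
L(D, q) = -2 - 15*D
d = -55860 (d = 196*(-285) = -55860)
L(A(4), n) + d = (-2 - 15*0) - 55860 = (-2 + 0) - 55860 = -2 - 55860 = -55862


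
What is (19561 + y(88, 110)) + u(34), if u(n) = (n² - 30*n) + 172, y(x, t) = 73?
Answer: 19942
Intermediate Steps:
u(n) = 172 + n² - 30*n
(19561 + y(88, 110)) + u(34) = (19561 + 73) + (172 + 34² - 30*34) = 19634 + (172 + 1156 - 1020) = 19634 + 308 = 19942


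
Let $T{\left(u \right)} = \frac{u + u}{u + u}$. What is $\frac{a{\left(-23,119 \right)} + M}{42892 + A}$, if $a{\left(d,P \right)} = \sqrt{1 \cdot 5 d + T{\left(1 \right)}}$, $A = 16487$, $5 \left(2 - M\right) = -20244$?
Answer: $\frac{20254}{296895} + \frac{i \sqrt{114}}{59379} \approx 0.068219 + 0.00017981 i$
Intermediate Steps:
$M = \frac{20254}{5}$ ($M = 2 - - \frac{20244}{5} = 2 + \frac{20244}{5} = \frac{20254}{5} \approx 4050.8$)
$T{\left(u \right)} = 1$ ($T{\left(u \right)} = \frac{2 u}{2 u} = 2 u \frac{1}{2 u} = 1$)
$a{\left(d,P \right)} = \sqrt{1 + 5 d}$ ($a{\left(d,P \right)} = \sqrt{1 \cdot 5 d + 1} = \sqrt{5 d + 1} = \sqrt{1 + 5 d}$)
$\frac{a{\left(-23,119 \right)} + M}{42892 + A} = \frac{\sqrt{1 + 5 \left(-23\right)} + \frac{20254}{5}}{42892 + 16487} = \frac{\sqrt{1 - 115} + \frac{20254}{5}}{59379} = \left(\sqrt{-114} + \frac{20254}{5}\right) \frac{1}{59379} = \left(i \sqrt{114} + \frac{20254}{5}\right) \frac{1}{59379} = \left(\frac{20254}{5} + i \sqrt{114}\right) \frac{1}{59379} = \frac{20254}{296895} + \frac{i \sqrt{114}}{59379}$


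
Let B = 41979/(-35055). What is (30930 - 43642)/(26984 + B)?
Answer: -148539720/315294047 ≈ -0.47112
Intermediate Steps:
B = -13993/11685 (B = 41979*(-1/35055) = -13993/11685 ≈ -1.1975)
(30930 - 43642)/(26984 + B) = (30930 - 43642)/(26984 - 13993/11685) = -12712/315294047/11685 = -12712*11685/315294047 = -148539720/315294047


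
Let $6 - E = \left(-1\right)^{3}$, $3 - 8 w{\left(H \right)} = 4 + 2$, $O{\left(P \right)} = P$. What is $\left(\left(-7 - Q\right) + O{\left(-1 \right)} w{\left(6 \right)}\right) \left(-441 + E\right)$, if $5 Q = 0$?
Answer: $\frac{11501}{4} \approx 2875.3$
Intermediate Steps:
$Q = 0$ ($Q = \frac{1}{5} \cdot 0 = 0$)
$w{\left(H \right)} = - \frac{3}{8}$ ($w{\left(H \right)} = \frac{3}{8} - \frac{4 + 2}{8} = \frac{3}{8} - \frac{3}{4} = - \frac{3}{8}$)
$E = 7$ ($E = 6 - \left(-1\right)^{3} = 6 - -1 = 6 + 1 = 7$)
$\left(\left(-7 - Q\right) + O{\left(-1 \right)} w{\left(6 \right)}\right) \left(-441 + E\right) = \left(\left(-7 - 0\right) - - \frac{3}{8}\right) \left(-441 + 7\right) = \left(\left(-7 + 0\right) + \frac{3}{8}\right) \left(-434\right) = \left(-7 + \frac{3}{8}\right) \left(-434\right) = \left(- \frac{53}{8}\right) \left(-434\right) = \frac{11501}{4}$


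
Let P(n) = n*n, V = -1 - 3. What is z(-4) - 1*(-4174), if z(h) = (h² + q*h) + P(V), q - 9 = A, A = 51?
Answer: 3966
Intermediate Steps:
V = -4
P(n) = n²
q = 60 (q = 9 + 51 = 60)
z(h) = 16 + h² + 60*h (z(h) = (h² + 60*h) + (-4)² = (h² + 60*h) + 16 = 16 + h² + 60*h)
z(-4) - 1*(-4174) = (16 + (-4)² + 60*(-4)) - 1*(-4174) = (16 + 16 - 240) + 4174 = -208 + 4174 = 3966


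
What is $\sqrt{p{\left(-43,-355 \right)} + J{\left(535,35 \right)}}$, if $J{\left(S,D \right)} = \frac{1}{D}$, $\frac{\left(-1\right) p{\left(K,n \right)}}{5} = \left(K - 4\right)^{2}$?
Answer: $\frac{i \sqrt{13530090}}{35} \approx 105.1 i$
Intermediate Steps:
$p{\left(K,n \right)} = - 5 \left(-4 + K\right)^{2}$ ($p{\left(K,n \right)} = - 5 \left(K - 4\right)^{2} = - 5 \left(-4 + K\right)^{2}$)
$\sqrt{p{\left(-43,-355 \right)} + J{\left(535,35 \right)}} = \sqrt{- 5 \left(-4 - 43\right)^{2} + \frac{1}{35}} = \sqrt{- 5 \left(-47\right)^{2} + \frac{1}{35}} = \sqrt{\left(-5\right) 2209 + \frac{1}{35}} = \sqrt{-11045 + \frac{1}{35}} = \sqrt{- \frac{386574}{35}} = \frac{i \sqrt{13530090}}{35}$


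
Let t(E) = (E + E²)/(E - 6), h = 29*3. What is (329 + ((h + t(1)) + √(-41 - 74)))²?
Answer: 4315209/25 + 4156*I*√115/5 ≈ 1.7261e+5 + 8913.6*I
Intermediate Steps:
h = 87
t(E) = (E + E²)/(-6 + E)
(329 + ((h + t(1)) + √(-41 - 74)))² = (329 + ((87 + 1*(1 + 1)/(-6 + 1)) + √(-41 - 74)))² = (329 + ((87 + 1*2/(-5)) + √(-115)))² = (329 + ((87 + 1*(-⅕)*2) + I*√115))² = (329 + ((87 - ⅖) + I*√115))² = (329 + (433/5 + I*√115))² = (2078/5 + I*√115)²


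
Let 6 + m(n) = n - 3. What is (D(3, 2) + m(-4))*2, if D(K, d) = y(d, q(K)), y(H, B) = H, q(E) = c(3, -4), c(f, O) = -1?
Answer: -22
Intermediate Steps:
m(n) = -9 + n (m(n) = -6 + (n - 3) = -6 + (-3 + n) = -9 + n)
q(E) = -1
D(K, d) = d
(D(3, 2) + m(-4))*2 = (2 + (-9 - 4))*2 = (2 - 13)*2 = -11*2 = -22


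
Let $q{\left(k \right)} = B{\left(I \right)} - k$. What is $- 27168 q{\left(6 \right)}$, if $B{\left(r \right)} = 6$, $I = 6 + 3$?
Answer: $0$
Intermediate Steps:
$I = 9$
$q{\left(k \right)} = 6 - k$
$- 27168 q{\left(6 \right)} = - 27168 \left(6 - 6\right) = \left(-27168\right) 0 = 0$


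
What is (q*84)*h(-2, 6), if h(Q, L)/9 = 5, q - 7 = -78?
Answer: -268380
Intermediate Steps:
q = -71 (q = 7 - 78 = -71)
h(Q, L) = 45 (h(Q, L) = 9*5 = 45)
(q*84)*h(-2, 6) = -71*84*45 = -5964*45 = -268380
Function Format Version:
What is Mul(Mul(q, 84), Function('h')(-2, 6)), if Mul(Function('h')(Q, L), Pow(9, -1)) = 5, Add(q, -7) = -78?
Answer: -268380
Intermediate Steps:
q = -71 (q = Add(7, -78) = -71)
Function('h')(Q, L) = 45 (Function('h')(Q, L) = Mul(9, 5) = 45)
Mul(Mul(q, 84), Function('h')(-2, 6)) = Mul(Mul(-71, 84), 45) = Mul(-5964, 45) = -268380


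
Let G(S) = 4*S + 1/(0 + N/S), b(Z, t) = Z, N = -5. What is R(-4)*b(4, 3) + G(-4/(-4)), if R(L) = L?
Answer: -61/5 ≈ -12.200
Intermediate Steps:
G(S) = 19*S/5 (G(S) = 4*S + 1/(0 - 5/S) = 4*S + 1/(-5/S) = 4*S - S/5 = 19*S/5)
R(-4)*b(4, 3) + G(-4/(-4)) = -4*4 + 19*(-4/(-4))/5 = -16 + 19*(-4*(-¼))/5 = -16 + (19/5)*1 = -16 + 19/5 = -61/5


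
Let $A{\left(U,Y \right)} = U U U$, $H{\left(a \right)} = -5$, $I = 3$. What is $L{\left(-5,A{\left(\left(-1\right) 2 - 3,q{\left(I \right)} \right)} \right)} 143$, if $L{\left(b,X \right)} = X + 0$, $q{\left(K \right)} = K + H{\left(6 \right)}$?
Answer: $-17875$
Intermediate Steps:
$q{\left(K \right)} = -5 + K$ ($q{\left(K \right)} = K - 5 = -5 + K$)
$A{\left(U,Y \right)} = U^{3}$ ($A{\left(U,Y \right)} = U^{2} U = U^{3}$)
$L{\left(b,X \right)} = X$
$L{\left(-5,A{\left(\left(-1\right) 2 - 3,q{\left(I \right)} \right)} \right)} 143 = \left(\left(-1\right) 2 - 3\right)^{3} \cdot 143 = \left(-2 - 3\right)^{3} \cdot 143 = \left(-5\right)^{3} \cdot 143 = \left(-125\right) 143 = -17875$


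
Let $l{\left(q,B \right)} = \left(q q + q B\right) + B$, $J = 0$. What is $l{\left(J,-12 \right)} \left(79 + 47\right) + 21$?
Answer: $-1491$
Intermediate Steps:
$l{\left(q,B \right)} = B + q^{2} + B q$ ($l{\left(q,B \right)} = \left(q^{2} + B q\right) + B = B + q^{2} + B q$)
$l{\left(J,-12 \right)} \left(79 + 47\right) + 21 = \left(-12 + 0^{2} - 0\right) \left(79 + 47\right) + 21 = \left(-12 + 0 + 0\right) 126 + 21 = \left(-12\right) 126 + 21 = -1512 + 21 = -1491$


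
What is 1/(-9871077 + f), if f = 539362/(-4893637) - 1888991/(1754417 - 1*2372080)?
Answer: -3022618510331/29836491146210297226 ≈ -1.0131e-7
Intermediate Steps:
f = 8910892299261/3022618510331 (f = 539362*(-1/4893637) - 1888991/(1754417 - 2372080) = -539362/4893637 - 1888991/(-617663) = -539362/4893637 - 1888991*(-1/617663) = -539362/4893637 + 1888991/617663 = 8910892299261/3022618510331 ≈ 2.9481)
1/(-9871077 + f) = 1/(-9871077 + 8910892299261/3022618510331) = 1/(-29836491146210297226/3022618510331) = -3022618510331/29836491146210297226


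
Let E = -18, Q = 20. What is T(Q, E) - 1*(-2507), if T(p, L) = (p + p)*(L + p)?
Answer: 2587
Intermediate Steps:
T(p, L) = 2*p*(L + p) (T(p, L) = (2*p)*(L + p) = 2*p*(L + p))
T(Q, E) - 1*(-2507) = 2*20*(-18 + 20) - 1*(-2507) = 2*20*2 + 2507 = 80 + 2507 = 2587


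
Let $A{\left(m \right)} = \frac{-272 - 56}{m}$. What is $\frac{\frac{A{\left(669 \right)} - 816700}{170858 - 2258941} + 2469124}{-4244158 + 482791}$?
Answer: $- \frac{3449187829548976}{5254357101449409} \approx -0.65644$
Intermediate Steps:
$A{\left(m \right)} = - \frac{328}{m}$
$\frac{\frac{A{\left(669 \right)} - 816700}{170858 - 2258941} + 2469124}{-4244158 + 482791} = \frac{\frac{- \frac{328}{669} - 816700}{170858 - 2258941} + 2469124}{-4244158 + 482791} = \frac{\frac{\left(-328\right) \frac{1}{669} - 816700}{-2088083} + 2469124}{-3761367} = \left(\left(- \frac{328}{669} - 816700\right) \left(- \frac{1}{2088083}\right) + 2469124\right) \left(- \frac{1}{3761367}\right) = \left(\left(- \frac{546372628}{669}\right) \left(- \frac{1}{2088083}\right) + 2469124\right) \left(- \frac{1}{3761367}\right) = \left(\frac{546372628}{1396927527} + 2469124\right) \left(- \frac{1}{3761367}\right) = \frac{3449187829548976}{1396927527} \left(- \frac{1}{3761367}\right) = - \frac{3449187829548976}{5254357101449409}$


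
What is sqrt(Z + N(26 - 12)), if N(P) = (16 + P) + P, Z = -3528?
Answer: 2*I*sqrt(871) ≈ 59.025*I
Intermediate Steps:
N(P) = 16 + 2*P
sqrt(Z + N(26 - 12)) = sqrt(-3528 + (16 + 2*(26 - 12))) = sqrt(-3528 + (16 + 2*14)) = sqrt(-3528 + (16 + 28)) = sqrt(-3528 + 44) = sqrt(-3484) = 2*I*sqrt(871)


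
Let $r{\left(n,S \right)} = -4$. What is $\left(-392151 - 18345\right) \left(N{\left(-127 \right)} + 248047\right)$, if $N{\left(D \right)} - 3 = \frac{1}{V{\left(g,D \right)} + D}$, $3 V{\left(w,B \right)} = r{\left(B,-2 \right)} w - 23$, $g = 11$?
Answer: $- \frac{712764710358}{7} \approx -1.0182 \cdot 10^{11}$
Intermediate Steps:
$V{\left(w,B \right)} = - \frac{23}{3} - \frac{4 w}{3}$ ($V{\left(w,B \right)} = \frac{- 4 w - 23}{3} = \frac{-23 - 4 w}{3} = - \frac{23}{3} - \frac{4 w}{3}$)
$N{\left(D \right)} = 3 + \frac{1}{- \frac{67}{3} + D}$ ($N{\left(D \right)} = 3 + \frac{1}{\left(- \frac{23}{3} - \frac{44}{3}\right) + D} = 3 + \frac{1}{- \frac{67}{3} + D}$)
$\left(-392151 - 18345\right) \left(N{\left(-127 \right)} + 248047\right) = \left(-392151 - 18345\right) \left(\frac{9 \left(-22 - 127\right)}{-67 + 3 \left(-127\right)} + 248047\right) = - 410496 \left(9 \frac{1}{-67 - 381} \left(-149\right) + 248047\right) = - 410496 \left(9 \frac{1}{-448} \left(-149\right) + 248047\right) = - 410496 \left(9 \left(- \frac{1}{448}\right) \left(-149\right) + 248047\right) = - 410496 \left(\frac{1341}{448} + 248047\right) = \left(-410496\right) \frac{111126397}{448} = - \frac{712764710358}{7}$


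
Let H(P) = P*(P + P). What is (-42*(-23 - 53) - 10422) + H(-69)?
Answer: 2292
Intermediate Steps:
H(P) = 2*P² (H(P) = P*(2*P) = 2*P²)
(-42*(-23 - 53) - 10422) + H(-69) = (-42*(-23 - 53) - 10422) + 2*(-69)² = (-42*(-76) - 10422) + 2*4761 = (3192 - 10422) + 9522 = -7230 + 9522 = 2292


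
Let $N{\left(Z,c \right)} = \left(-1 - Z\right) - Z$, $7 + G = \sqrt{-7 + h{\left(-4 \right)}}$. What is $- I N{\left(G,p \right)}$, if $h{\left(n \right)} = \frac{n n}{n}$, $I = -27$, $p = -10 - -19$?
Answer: $351 - 54 i \sqrt{11} \approx 351.0 - 179.1 i$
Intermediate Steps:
$p = 9$ ($p = -10 + 19 = 9$)
$h{\left(n \right)} = n$ ($h{\left(n \right)} = \frac{n^{2}}{n} = n$)
$G = -7 + i \sqrt{11}$ ($G = -7 + \sqrt{-7 - 4} = -7 + \sqrt{-11} = -7 + i \sqrt{11} \approx -7.0 + 3.3166 i$)
$N{\left(Z,c \right)} = -1 - 2 Z$
$- I N{\left(G,p \right)} = - \left(-27\right) \left(-1 - 2 \left(-7 + i \sqrt{11}\right)\right) = - \left(-27\right) \left(-1 + \left(14 - 2 i \sqrt{11}\right)\right) = - \left(-27\right) \left(13 - 2 i \sqrt{11}\right) = - (-351 + 54 i \sqrt{11}) = 351 - 54 i \sqrt{11}$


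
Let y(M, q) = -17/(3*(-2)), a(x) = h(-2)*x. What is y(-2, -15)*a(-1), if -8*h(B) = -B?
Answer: 17/24 ≈ 0.70833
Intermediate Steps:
h(B) = B/8 (h(B) = -(-1)*B/8 = B/8)
a(x) = -x/4 (a(x) = ((1/8)*(-2))*x = -x/4)
y(M, q) = 17/6 (y(M, q) = -17/(-6) = -17*(-1/6) = 17/6)
y(-2, -15)*a(-1) = 17*(-1/4*(-1))/6 = (17/6)*(1/4) = 17/24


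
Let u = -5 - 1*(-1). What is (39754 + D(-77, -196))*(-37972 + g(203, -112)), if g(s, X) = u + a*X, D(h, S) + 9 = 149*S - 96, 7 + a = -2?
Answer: -386130760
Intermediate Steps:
a = -9 (a = -7 - 2 = -9)
D(h, S) = -105 + 149*S (D(h, S) = -9 + (149*S - 96) = -9 + (-96 + 149*S) = -105 + 149*S)
u = -4 (u = -5 + 1 = -4)
g(s, X) = -4 - 9*X
(39754 + D(-77, -196))*(-37972 + g(203, -112)) = (39754 + (-105 + 149*(-196)))*(-37972 + (-4 - 9*(-112))) = (39754 + (-105 - 29204))*(-37972 + (-4 + 1008)) = (39754 - 29309)*(-37972 + 1004) = 10445*(-36968) = -386130760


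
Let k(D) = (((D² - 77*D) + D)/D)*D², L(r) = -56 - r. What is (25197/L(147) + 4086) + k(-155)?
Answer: -1125800064/203 ≈ -5.5458e+6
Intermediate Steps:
k(D) = D*(D² - 76*D) (k(D) = ((D² - 76*D)/D)*D² = D*(D² - 76*D))
(25197/L(147) + 4086) + k(-155) = (25197/(-56 - 1*147) + 4086) + (-155)²*(-76 - 155) = (25197/(-56 - 147) + 4086) + 24025*(-231) = (25197/(-203) + 4086) - 5549775 = (25197*(-1/203) + 4086) - 5549775 = (-25197/203 + 4086) - 5549775 = 804261/203 - 5549775 = -1125800064/203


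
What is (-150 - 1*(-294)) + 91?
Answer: 235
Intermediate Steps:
(-150 - 1*(-294)) + 91 = (-150 + 294) + 91 = 144 + 91 = 235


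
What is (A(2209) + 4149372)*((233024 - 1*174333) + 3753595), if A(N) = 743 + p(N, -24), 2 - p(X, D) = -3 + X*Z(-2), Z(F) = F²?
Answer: 15787759015224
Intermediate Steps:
p(X, D) = 5 - 4*X (p(X, D) = 2 - (-3 + X*(-2)²) = 2 - (-3 + X*4) = 2 - (-3 + 4*X) = 2 + (3 - 4*X) = 5 - 4*X)
A(N) = 748 - 4*N (A(N) = 743 + (5 - 4*N) = 748 - 4*N)
(A(2209) + 4149372)*((233024 - 1*174333) + 3753595) = ((748 - 4*2209) + 4149372)*((233024 - 1*174333) + 3753595) = ((748 - 8836) + 4149372)*((233024 - 174333) + 3753595) = (-8088 + 4149372)*(58691 + 3753595) = 4141284*3812286 = 15787759015224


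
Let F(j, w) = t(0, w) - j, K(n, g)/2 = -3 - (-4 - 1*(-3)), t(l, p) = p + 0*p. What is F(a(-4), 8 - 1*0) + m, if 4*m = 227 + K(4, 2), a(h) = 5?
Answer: 235/4 ≈ 58.750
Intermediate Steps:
t(l, p) = p (t(l, p) = p + 0 = p)
K(n, g) = -4 (K(n, g) = 2*(-3 - (-4 - 1*(-3))) = 2*(-3 - (-4 + 3)) = 2*(-3 - 1*(-1)) = 2*(-3 + 1) = 2*(-2) = -4)
F(j, w) = w - j
m = 223/4 (m = (227 - 4)/4 = (¼)*223 = 223/4 ≈ 55.750)
F(a(-4), 8 - 1*0) + m = ((8 - 1*0) - 1*5) + 223/4 = ((8 + 0) - 5) + 223/4 = (8 - 5) + 223/4 = 3 + 223/4 = 235/4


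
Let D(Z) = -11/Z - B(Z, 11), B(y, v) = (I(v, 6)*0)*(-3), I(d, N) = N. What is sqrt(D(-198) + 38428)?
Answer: sqrt(1383410)/6 ≈ 196.03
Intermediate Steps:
B(y, v) = 0 (B(y, v) = (6*0)*(-3) = 0*(-3) = 0)
D(Z) = -11/Z (D(Z) = -11/Z - 1*0 = -11/Z + 0 = -11/Z)
sqrt(D(-198) + 38428) = sqrt(-11/(-198) + 38428) = sqrt(-11*(-1/198) + 38428) = sqrt(1/18 + 38428) = sqrt(691705/18) = sqrt(1383410)/6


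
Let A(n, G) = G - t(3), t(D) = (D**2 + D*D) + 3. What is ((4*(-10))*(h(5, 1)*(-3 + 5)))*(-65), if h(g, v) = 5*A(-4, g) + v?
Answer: -410800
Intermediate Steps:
t(D) = 3 + 2*D**2 (t(D) = (D**2 + D**2) + 3 = 2*D**2 + 3 = 3 + 2*D**2)
A(n, G) = -21 + G (A(n, G) = G - (3 + 2*3**2) = G - (3 + 2*9) = G - (3 + 18) = G - 1*21 = G - 21 = -21 + G)
h(g, v) = -105 + v + 5*g (h(g, v) = 5*(-21 + g) + v = (-105 + 5*g) + v = -105 + v + 5*g)
((4*(-10))*(h(5, 1)*(-3 + 5)))*(-65) = ((4*(-10))*((-105 + 1 + 5*5)*(-3 + 5)))*(-65) = -40*(-105 + 1 + 25)*2*(-65) = -(-3160)*2*(-65) = -40*(-158)*(-65) = 6320*(-65) = -410800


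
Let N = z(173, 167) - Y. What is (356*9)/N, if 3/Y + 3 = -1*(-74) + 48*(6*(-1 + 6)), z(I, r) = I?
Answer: 1210311/65350 ≈ 18.520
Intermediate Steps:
Y = 3/1511 (Y = 3/(-3 + (-1*(-74) + 48*(6*(-1 + 6)))) = 3/(-3 + (74 + 48*(6*5))) = 3/(-3 + (74 + 48*30)) = 3/(-3 + (74 + 1440)) = 3/(-3 + 1514) = 3/1511 ≈ 0.0019854)
N = 261400/1511 (N = 173 - 1*3/1511 = 173 - 3/1511 = 261400/1511 ≈ 173.00)
(356*9)/N = (356*9)/(261400/1511) = 3204*(1511/261400) = 1210311/65350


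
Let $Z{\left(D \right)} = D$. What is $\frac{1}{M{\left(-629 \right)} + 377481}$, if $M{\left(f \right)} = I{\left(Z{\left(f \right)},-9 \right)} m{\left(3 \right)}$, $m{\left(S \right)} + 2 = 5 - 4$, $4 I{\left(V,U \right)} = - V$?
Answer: $\frac{4}{1509295} \approx 2.6502 \cdot 10^{-6}$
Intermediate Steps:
$I{\left(V,U \right)} = - \frac{V}{4}$ ($I{\left(V,U \right)} = \frac{\left(-1\right) V}{4} = - \frac{V}{4}$)
$m{\left(S \right)} = -1$ ($m{\left(S \right)} = -2 + \left(5 - 4\right) = -2 + 1 = -1$)
$M{\left(f \right)} = \frac{f}{4}$ ($M{\left(f \right)} = - \frac{f}{4} \left(-1\right) = \frac{f}{4}$)
$\frac{1}{M{\left(-629 \right)} + 377481} = \frac{1}{\frac{1}{4} \left(-629\right) + 377481} = \frac{1}{- \frac{629}{4} + 377481} = \frac{1}{\frac{1509295}{4}} = \frac{4}{1509295}$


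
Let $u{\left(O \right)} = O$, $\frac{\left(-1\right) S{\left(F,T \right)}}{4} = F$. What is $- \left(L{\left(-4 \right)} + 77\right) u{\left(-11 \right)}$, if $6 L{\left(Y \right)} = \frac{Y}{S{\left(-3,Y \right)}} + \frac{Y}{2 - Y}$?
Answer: $\frac{5071}{6} \approx 845.17$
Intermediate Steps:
$S{\left(F,T \right)} = - 4 F$
$L{\left(Y \right)} = \frac{Y}{72} + \frac{Y}{6 \left(2 - Y\right)}$ ($L{\left(Y \right)} = \frac{\frac{Y}{\left(-4\right) \left(-3\right)} + \frac{Y}{2 - Y}}{6} = \frac{\frac{Y}{12} + \frac{Y}{2 - Y}}{6} = \frac{Y}{72} + \frac{Y}{6 \left(2 - Y\right)}$)
$- \left(L{\left(-4 \right)} + 77\right) u{\left(-11 \right)} = - \left(\frac{1}{72} \left(-4\right) \frac{1}{-2 - 4} \left(-14 - 4\right) + 77\right) \left(-11\right) = - \left(\frac{1}{72} \left(-4\right) \frac{1}{-6} \left(-18\right) + 77\right) \left(-11\right) = - \left(\frac{1}{72} \left(-4\right) \left(- \frac{1}{6}\right) \left(-18\right) + 77\right) \left(-11\right) = - \left(- \frac{1}{6} + 77\right) \left(-11\right) = - \frac{461 \left(-11\right)}{6} = \left(-1\right) \left(- \frac{5071}{6}\right) = \frac{5071}{6}$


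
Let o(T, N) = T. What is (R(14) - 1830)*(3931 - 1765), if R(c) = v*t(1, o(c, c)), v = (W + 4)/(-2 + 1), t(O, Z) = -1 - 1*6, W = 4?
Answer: -3842484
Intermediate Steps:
t(O, Z) = -7 (t(O, Z) = -1 - 6 = -7)
v = -8 (v = (4 + 4)/(-2 + 1) = 8/(-1) = 8*(-1) = -8)
R(c) = 56 (R(c) = -8*(-7) = 56)
(R(14) - 1830)*(3931 - 1765) = (56 - 1830)*(3931 - 1765) = -1774*2166 = -3842484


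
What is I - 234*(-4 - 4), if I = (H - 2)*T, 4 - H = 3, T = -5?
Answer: 1877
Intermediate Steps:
H = 1 (H = 4 - 1*3 = 4 - 3 = 1)
I = 5 (I = (1 - 2)*(-5) = -1*(-5) = 5)
I - 234*(-4 - 4) = 5 - 234*(-4 - 4) = 5 - 234*(-8) = 5 - 39*(-48) = 5 + 1872 = 1877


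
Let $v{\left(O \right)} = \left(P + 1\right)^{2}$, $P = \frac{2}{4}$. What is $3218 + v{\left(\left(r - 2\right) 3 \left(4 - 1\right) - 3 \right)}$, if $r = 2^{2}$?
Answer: $\frac{12881}{4} \approx 3220.3$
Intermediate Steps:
$r = 4$
$P = \frac{1}{2}$ ($P = 2 \cdot \frac{1}{4} = \frac{1}{2} \approx 0.5$)
$v{\left(O \right)} = \frac{9}{4}$ ($v{\left(O \right)} = \left(\frac{1}{2} + 1\right)^{2} = \left(\frac{3}{2}\right)^{2} = \frac{9}{4}$)
$3218 + v{\left(\left(r - 2\right) 3 \left(4 - 1\right) - 3 \right)} = 3218 + \frac{9}{4} = \frac{12881}{4}$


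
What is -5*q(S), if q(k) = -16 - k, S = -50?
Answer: -170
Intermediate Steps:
-5*q(S) = -5*(-16 - 1*(-50)) = -5*(-16 + 50) = -5*34 = -170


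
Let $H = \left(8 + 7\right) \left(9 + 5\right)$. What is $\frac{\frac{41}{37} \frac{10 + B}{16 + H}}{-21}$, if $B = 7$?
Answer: $- \frac{697}{175602} \approx -0.0039692$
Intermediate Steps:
$H = 210$ ($H = 15 \cdot 14 = 210$)
$\frac{\frac{41}{37} \frac{10 + B}{16 + H}}{-21} = \frac{\frac{41}{37} \frac{10 + 7}{16 + 210}}{-21} = 41 \cdot \frac{1}{37} \cdot \frac{17}{226} \left(- \frac{1}{21}\right) = \frac{41 \cdot 17 \cdot \frac{1}{226}}{37} \left(- \frac{1}{21}\right) = \frac{41}{37} \cdot \frac{17}{226} \left(- \frac{1}{21}\right) = \frac{697}{8362} \left(- \frac{1}{21}\right) = - \frac{697}{175602}$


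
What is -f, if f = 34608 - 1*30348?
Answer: -4260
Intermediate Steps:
f = 4260 (f = 34608 - 30348 = 4260)
-f = -1*4260 = -4260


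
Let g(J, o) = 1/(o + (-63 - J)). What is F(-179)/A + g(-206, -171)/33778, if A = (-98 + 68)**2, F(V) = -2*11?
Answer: -5202037/212801400 ≈ -0.024446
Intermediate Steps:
g(J, o) = 1/(-63 + o - J)
F(V) = -22
A = 900 (A = (-30)**2 = 900)
F(-179)/A + g(-206, -171)/33778 = -22/900 + 1/(-63 - 171 - 1*(-206)*33778) = -22*1/900 + (1/33778)/(-63 - 171 + 206) = -11/450 + (1/33778)/(-28) = -11/450 - 1/28*1/33778 = -11/450 - 1/945784 = -5202037/212801400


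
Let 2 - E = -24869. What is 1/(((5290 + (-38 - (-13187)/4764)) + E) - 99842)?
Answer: -4764/332128129 ≈ -1.4344e-5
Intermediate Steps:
E = 24871 (E = 2 - 1*(-24869) = 2 + 24869 = 24871)
1/(((5290 + (-38 - (-13187)/4764)) + E) - 99842) = 1/(((5290 + (-38 - (-13187)/4764)) + 24871) - 99842) = 1/(((5290 + (-38 - 1*(-13187/4764))) + 24871) - 99842) = 1/(((5290 + (-38 + 13187/4764)) + 24871) - 99842) = 1/(((5290 - 167845/4764) + 24871) - 99842) = 1/((25033715/4764 + 24871) - 99842) = 1/(143519159/4764 - 99842) = 1/(-332128129/4764) = -4764/332128129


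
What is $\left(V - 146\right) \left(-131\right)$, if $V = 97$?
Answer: $6419$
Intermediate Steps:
$\left(V - 146\right) \left(-131\right) = \left(97 - 146\right) \left(-131\right) = \left(-49\right) \left(-131\right) = 6419$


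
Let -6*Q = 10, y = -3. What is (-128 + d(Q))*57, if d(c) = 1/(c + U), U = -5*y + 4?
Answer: -379221/52 ≈ -7292.7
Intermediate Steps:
Q = -5/3 (Q = -⅙*10 = -5/3 ≈ -1.6667)
U = 19 (U = -5*(-3) + 4 = 15 + 4 = 19)
d(c) = 1/(19 + c) (d(c) = 1/(c + 19) = 1/(19 + c))
(-128 + d(Q))*57 = (-128 + 1/(19 - 5/3))*57 = (-128 + 1/(52/3))*57 = (-128 + 3/52)*57 = -6653/52*57 = -379221/52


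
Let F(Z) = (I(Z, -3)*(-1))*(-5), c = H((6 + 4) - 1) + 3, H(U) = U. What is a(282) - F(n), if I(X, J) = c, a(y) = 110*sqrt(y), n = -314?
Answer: -60 + 110*sqrt(282) ≈ 1787.2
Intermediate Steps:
c = 12 (c = ((6 + 4) - 1) + 3 = (10 - 1) + 3 = 9 + 3 = 12)
I(X, J) = 12
F(Z) = 60 (F(Z) = (12*(-1))*(-5) = -12*(-5) = 60)
a(282) - F(n) = 110*sqrt(282) - 1*60 = 110*sqrt(282) - 60 = -60 + 110*sqrt(282)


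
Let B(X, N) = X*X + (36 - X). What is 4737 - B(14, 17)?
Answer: 4519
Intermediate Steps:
B(X, N) = 36 + X² - X (B(X, N) = X² + (36 - X) = 36 + X² - X)
4737 - B(14, 17) = 4737 - (36 + 14² - 1*14) = 4737 - (36 + 196 - 14) = 4737 - 1*218 = 4737 - 218 = 4519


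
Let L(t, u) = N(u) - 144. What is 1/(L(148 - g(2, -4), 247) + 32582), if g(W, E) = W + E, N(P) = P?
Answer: 1/32685 ≈ 3.0595e-5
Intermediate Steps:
g(W, E) = E + W
L(t, u) = -144 + u (L(t, u) = u - 144 = -144 + u)
1/(L(148 - g(2, -4), 247) + 32582) = 1/((-144 + 247) + 32582) = 1/(103 + 32582) = 1/32685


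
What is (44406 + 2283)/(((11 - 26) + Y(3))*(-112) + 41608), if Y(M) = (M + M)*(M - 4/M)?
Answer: 15563/14056 ≈ 1.1072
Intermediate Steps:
Y(M) = 2*M*(M - 4/M) (Y(M) = (2*M)*(M - 4/M) = 2*M*(M - 4/M))
(44406 + 2283)/(((11 - 26) + Y(3))*(-112) + 41608) = (44406 + 2283)/(((11 - 26) + (-8 + 2*3**2))*(-112) + 41608) = 46689/((-15 + (-8 + 2*9))*(-112) + 41608) = 46689/((-15 + (-8 + 18))*(-112) + 41608) = 46689/((-15 + 10)*(-112) + 41608) = 46689/(-5*(-112) + 41608) = 46689/(560 + 41608) = 46689/42168 = 46689*(1/42168) = 15563/14056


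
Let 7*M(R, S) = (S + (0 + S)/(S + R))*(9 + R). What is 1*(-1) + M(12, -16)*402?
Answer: -14473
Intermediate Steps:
M(R, S) = (9 + R)*(S + S/(R + S))/7 (M(R, S) = ((S + (0 + S)/(S + R))*(9 + R))/7 = ((S + S/(R + S))*(9 + R))/7 = ((9 + R)*(S + S/(R + S)))/7 = (9 + R)*(S + S/(R + S))/7)
1*(-1) + M(12, -16)*402 = 1*(-1) + ((⅐)*(-16)*(9 + 12² + 9*(-16) + 10*12 + 12*(-16))/(12 - 16))*402 = -1 + ((⅐)*(-16)*(9 + 144 - 144 + 120 - 192)/(-4))*402 = -1 + ((⅐)*(-16)*(-¼)*(-63))*402 = -1 - 36*402 = -1 - 14472 = -14473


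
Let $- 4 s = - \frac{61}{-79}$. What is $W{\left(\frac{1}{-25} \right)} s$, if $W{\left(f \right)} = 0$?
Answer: $0$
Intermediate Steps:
$s = - \frac{61}{316}$ ($s = - \frac{\left(-61\right) \frac{1}{-79}}{4} = - \frac{\left(-61\right) \left(- \frac{1}{79}\right)}{4} = \left(- \frac{1}{4}\right) \frac{61}{79} = - \frac{61}{316} \approx -0.19304$)
$W{\left(\frac{1}{-25} \right)} s = 0 \left(- \frac{61}{316}\right) = 0$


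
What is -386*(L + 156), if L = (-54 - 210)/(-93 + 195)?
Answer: -1006688/17 ≈ -59217.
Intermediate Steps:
L = -44/17 (L = -264/102 = -264*1/102 = -44/17 ≈ -2.5882)
-386*(L + 156) = -386*(-44/17 + 156) = -386*2608/17 = -1006688/17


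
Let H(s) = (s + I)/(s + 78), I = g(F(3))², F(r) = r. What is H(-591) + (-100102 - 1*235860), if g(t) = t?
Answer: -57449308/171 ≈ -3.3596e+5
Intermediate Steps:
I = 9 (I = 3² = 9)
H(s) = (9 + s)/(78 + s) (H(s) = (s + 9)/(s + 78) = (9 + s)/(78 + s))
H(-591) + (-100102 - 1*235860) = (9 - 591)/(78 - 591) + (-100102 - 1*235860) = -582/(-513) + (-100102 - 235860) = -1/513*(-582) - 335962 = 194/171 - 335962 = -57449308/171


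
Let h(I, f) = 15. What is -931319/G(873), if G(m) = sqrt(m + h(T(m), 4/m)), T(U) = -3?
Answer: -931319*sqrt(222)/444 ≈ -31253.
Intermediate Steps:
G(m) = sqrt(15 + m) (G(m) = sqrt(m + 15) = sqrt(15 + m))
-931319/G(873) = -931319/sqrt(15 + 873) = -931319*sqrt(222)/444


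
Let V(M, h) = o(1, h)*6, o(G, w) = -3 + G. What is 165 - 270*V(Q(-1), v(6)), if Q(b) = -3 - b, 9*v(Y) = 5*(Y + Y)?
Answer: 3405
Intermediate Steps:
v(Y) = 10*Y/9 (v(Y) = (5*(Y + Y))/9 = (5*(2*Y))/9 = (10*Y)/9 = 10*Y/9)
V(M, h) = -12 (V(M, h) = (-3 + 1)*6 = -2*6 = -12)
165 - 270*V(Q(-1), v(6)) = 165 - 270*(-12) = 165 + 3240 = 3405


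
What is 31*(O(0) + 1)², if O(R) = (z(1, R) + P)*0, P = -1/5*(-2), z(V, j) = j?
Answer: 31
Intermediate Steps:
P = ⅖ (P = -1*⅕*(-2) = -⅕*(-2) = ⅖ ≈ 0.40000)
O(R) = 0 (O(R) = (R + ⅖)*0 = (⅖ + R)*0 = 0)
31*(O(0) + 1)² = 31*(0 + 1)² = 31*1² = 31*1 = 31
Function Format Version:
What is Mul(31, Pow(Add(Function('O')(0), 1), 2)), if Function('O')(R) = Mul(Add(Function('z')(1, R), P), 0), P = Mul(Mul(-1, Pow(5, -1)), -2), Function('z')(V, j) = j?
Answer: 31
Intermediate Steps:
P = Rational(2, 5) (P = Mul(Mul(-1, Rational(1, 5)), -2) = Mul(Rational(-1, 5), -2) = Rational(2, 5) ≈ 0.40000)
Function('O')(R) = 0 (Function('O')(R) = Mul(Add(R, Rational(2, 5)), 0) = Mul(Add(Rational(2, 5), R), 0) = 0)
Mul(31, Pow(Add(Function('O')(0), 1), 2)) = Mul(31, Pow(Add(0, 1), 2)) = Mul(31, Pow(1, 2)) = Mul(31, 1) = 31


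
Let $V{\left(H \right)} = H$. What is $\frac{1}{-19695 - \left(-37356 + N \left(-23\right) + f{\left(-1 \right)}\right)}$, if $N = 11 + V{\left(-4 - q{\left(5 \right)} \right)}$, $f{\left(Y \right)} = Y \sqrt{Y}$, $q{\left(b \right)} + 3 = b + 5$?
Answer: $\frac{17661}{311910922} - \frac{i}{311910922} \approx 5.6622 \cdot 10^{-5} - 3.206 \cdot 10^{-9} i$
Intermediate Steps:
$q{\left(b \right)} = 2 + b$ ($q{\left(b \right)} = -3 + \left(b + 5\right) = -3 + \left(5 + b\right) = 2 + b$)
$f{\left(Y \right)} = Y^{\frac{3}{2}}$
$N = 0$ ($N = 11 - 11 = 0$)
$\frac{1}{-19695 - \left(-37356 + N \left(-23\right) + f{\left(-1 \right)}\right)} = \frac{1}{-19695 + \left(37356 - \left(0 \left(-23\right) + \left(-1\right)^{\frac{3}{2}}\right)\right)} = \frac{1}{-19695 + \left(37356 - \left(0 - i\right)\right)} = \frac{1}{-19695 + \left(37356 - - i\right)} = \frac{1}{-19695 + \left(37356 + i\right)} = \frac{1}{17661 + i} = \frac{17661 - i}{311910922}$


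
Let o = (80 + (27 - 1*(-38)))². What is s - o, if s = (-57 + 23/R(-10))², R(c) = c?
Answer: -1750851/100 ≈ -17509.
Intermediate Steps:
o = 21025 (o = (80 + (27 + 38))² = (80 + 65)² = 145² = 21025)
s = 351649/100 (s = (-57 + 23/(-10))² = (-57 + 23*(-⅒))² = (-57 - 23/10)² = (-593/10)² = 351649/100 ≈ 3516.5)
s - o = 351649/100 - 1*21025 = 351649/100 - 21025 = -1750851/100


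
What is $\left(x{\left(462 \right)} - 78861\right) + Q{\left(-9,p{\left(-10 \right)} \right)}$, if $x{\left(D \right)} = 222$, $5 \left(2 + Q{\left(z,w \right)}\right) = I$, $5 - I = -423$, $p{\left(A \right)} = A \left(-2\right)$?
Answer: $- \frac{392777}{5} \approx -78555.0$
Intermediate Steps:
$p{\left(A \right)} = - 2 A$
$I = 428$ ($I = 5 - -423 = 5 + 423 = 428$)
$Q{\left(z,w \right)} = \frac{418}{5}$ ($Q{\left(z,w \right)} = -2 + \frac{1}{5} \cdot 428 = -2 + \frac{428}{5} = \frac{418}{5}$)
$\left(x{\left(462 \right)} - 78861\right) + Q{\left(-9,p{\left(-10 \right)} \right)} = \left(222 - 78861\right) + \frac{418}{5} = -78639 + \frac{418}{5} = - \frac{392777}{5}$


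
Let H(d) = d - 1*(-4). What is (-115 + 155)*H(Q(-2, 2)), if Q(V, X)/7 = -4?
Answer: -960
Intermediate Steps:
Q(V, X) = -28 (Q(V, X) = 7*(-4) = -28)
H(d) = 4 + d (H(d) = d + 4 = 4 + d)
(-115 + 155)*H(Q(-2, 2)) = (-115 + 155)*(4 - 28) = 40*(-24) = -960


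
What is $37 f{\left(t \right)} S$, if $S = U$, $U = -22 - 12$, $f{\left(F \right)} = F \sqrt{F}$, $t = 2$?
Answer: $- 2516 \sqrt{2} \approx -3558.2$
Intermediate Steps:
$f{\left(F \right)} = F^{\frac{3}{2}}$
$U = -34$ ($U = -22 - 12 = -34$)
$S = -34$
$37 f{\left(t \right)} S = 37 \cdot 2^{\frac{3}{2}} \left(-34\right) = 37 \cdot 2 \sqrt{2} \left(-34\right) = 74 \sqrt{2} \left(-34\right) = - 2516 \sqrt{2}$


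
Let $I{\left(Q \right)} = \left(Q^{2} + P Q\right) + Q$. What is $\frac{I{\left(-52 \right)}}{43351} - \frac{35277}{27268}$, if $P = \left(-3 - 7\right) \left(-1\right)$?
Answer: $- \frac{1471157851}{1182095068} \approx -1.2445$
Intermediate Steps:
$P = 10$ ($P = \left(-10\right) \left(-1\right) = 10$)
$I{\left(Q \right)} = Q^{2} + 11 Q$ ($I{\left(Q \right)} = \left(Q^{2} + 10 Q\right) + Q = Q^{2} + 11 Q$)
$\frac{I{\left(-52 \right)}}{43351} - \frac{35277}{27268} = \frac{\left(-52\right) \left(11 - 52\right)}{43351} - \frac{35277}{27268} = \left(-52\right) \left(-41\right) \frac{1}{43351} - \frac{35277}{27268} = 2132 \cdot \frac{1}{43351} - \frac{35277}{27268} = \frac{2132}{43351} - \frac{35277}{27268} = - \frac{1471157851}{1182095068}$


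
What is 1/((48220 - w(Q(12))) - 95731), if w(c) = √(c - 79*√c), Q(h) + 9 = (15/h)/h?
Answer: -12/(570132 + √3*√(-427 - 316*I*√1281)) ≈ -2.1043e-5 - 4.8979e-9*I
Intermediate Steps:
Q(h) = -9 + 15/h² (Q(h) = -9 + (15/h)/h = -9 + 15/h²)
1/((48220 - w(Q(12))) - 95731) = 1/((48220 - √((-9 + 15/12²) - 79*√(-9 + 15/12²))) - 95731) = 1/((48220 - √((-9 + 15*(1/144)) - 79*√(-9 + 15*(1/144)))) - 95731) = 1/((48220 - √((-9 + 5/48) - 79*√(-9 + 5/48))) - 95731) = 1/((48220 - √(-427/48 - 79*I*√1281/12)) - 95731) = 1/(-47511 - √(-427/48 - 79*I*√1281/12))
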